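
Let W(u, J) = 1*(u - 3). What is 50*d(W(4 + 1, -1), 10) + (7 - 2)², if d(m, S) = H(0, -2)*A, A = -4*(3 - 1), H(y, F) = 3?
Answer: -1175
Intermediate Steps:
A = -8 (A = -4*2 = -8)
W(u, J) = -3 + u (W(u, J) = 1*(-3 + u) = -3 + u)
d(m, S) = -24 (d(m, S) = 3*(-8) = -24)
50*d(W(4 + 1, -1), 10) + (7 - 2)² = 50*(-24) + (7 - 2)² = -1200 + 5² = -1200 + 25 = -1175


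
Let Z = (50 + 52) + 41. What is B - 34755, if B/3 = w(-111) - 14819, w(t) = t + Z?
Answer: -79116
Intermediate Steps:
Z = 143 (Z = 102 + 41 = 143)
w(t) = 143 + t (w(t) = t + 143 = 143 + t)
B = -44361 (B = 3*((143 - 111) - 14819) = 3*(32 - 14819) = 3*(-14787) = -44361)
B - 34755 = -44361 - 34755 = -79116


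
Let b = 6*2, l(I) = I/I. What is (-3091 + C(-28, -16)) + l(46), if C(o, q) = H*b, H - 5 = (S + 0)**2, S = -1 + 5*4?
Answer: 1302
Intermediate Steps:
S = 19 (S = -1 + 20 = 19)
H = 366 (H = 5 + (19 + 0)**2 = 5 + 19**2 = 5 + 361 = 366)
l(I) = 1
b = 12
C(o, q) = 4392 (C(o, q) = 366*12 = 4392)
(-3091 + C(-28, -16)) + l(46) = (-3091 + 4392) + 1 = 1301 + 1 = 1302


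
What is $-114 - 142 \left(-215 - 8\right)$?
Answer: $31552$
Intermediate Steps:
$-114 - 142 \left(-215 - 8\right) = -114 - -31666 = -114 + 31666 = 31552$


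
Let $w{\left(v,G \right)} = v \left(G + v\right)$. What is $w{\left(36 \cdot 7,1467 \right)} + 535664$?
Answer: $968852$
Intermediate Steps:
$w{\left(36 \cdot 7,1467 \right)} + 535664 = 36 \cdot 7 \left(1467 + 36 \cdot 7\right) + 535664 = 252 \left(1467 + 252\right) + 535664 = 252 \cdot 1719 + 535664 = 433188 + 535664 = 968852$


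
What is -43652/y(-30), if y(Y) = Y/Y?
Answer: -43652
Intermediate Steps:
y(Y) = 1
-43652/y(-30) = -43652/1 = -43652*1 = -43652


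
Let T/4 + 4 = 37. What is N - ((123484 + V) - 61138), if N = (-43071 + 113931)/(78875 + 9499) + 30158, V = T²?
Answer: -730723338/14729 ≈ -49611.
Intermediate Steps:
T = 132 (T = -16 + 4*37 = -16 + 148 = 132)
V = 17424 (V = 132² = 17424)
N = 444208992/14729 (N = 70860/88374 + 30158 = 70860*(1/88374) + 30158 = 11810/14729 + 30158 = 444208992/14729 ≈ 30159.)
N - ((123484 + V) - 61138) = 444208992/14729 - ((123484 + 17424) - 61138) = 444208992/14729 - (140908 - 61138) = 444208992/14729 - 1*79770 = 444208992/14729 - 79770 = -730723338/14729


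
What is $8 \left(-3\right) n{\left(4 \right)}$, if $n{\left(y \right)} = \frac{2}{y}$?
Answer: $-12$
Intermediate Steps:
$8 \left(-3\right) n{\left(4 \right)} = 8 \left(-3\right) \frac{2}{4} = - 24 \cdot 2 \cdot \frac{1}{4} = \left(-24\right) \frac{1}{2} = -12$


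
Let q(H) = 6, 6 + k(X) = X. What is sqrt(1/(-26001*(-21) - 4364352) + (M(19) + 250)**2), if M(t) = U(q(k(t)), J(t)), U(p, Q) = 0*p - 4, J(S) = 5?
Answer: sqrt(98033577529847905)/1272777 ≈ 246.00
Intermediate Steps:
k(X) = -6 + X
U(p, Q) = -4 (U(p, Q) = 0 - 4 = -4)
M(t) = -4
sqrt(1/(-26001*(-21) - 4364352) + (M(19) + 250)**2) = sqrt(1/(-26001*(-21) - 4364352) + (-4 + 250)**2) = sqrt(1/(546021 - 4364352) + 246**2) = sqrt(1/(-3818331) + 60516) = sqrt(-1/3818331 + 60516) = sqrt(231070118795/3818331) = sqrt(98033577529847905)/1272777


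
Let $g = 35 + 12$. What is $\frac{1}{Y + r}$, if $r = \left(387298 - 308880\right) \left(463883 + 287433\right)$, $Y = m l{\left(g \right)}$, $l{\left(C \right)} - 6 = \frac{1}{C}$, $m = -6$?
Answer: $\frac{47}{2769084808438} \approx 1.6973 \cdot 10^{-11}$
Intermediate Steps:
$g = 47$
$l{\left(C \right)} = 6 + \frac{1}{C}$
$Y = - \frac{1698}{47}$ ($Y = - 6 \left(6 + \frac{1}{47}\right) = \left(-6\right) \frac{283}{47} = - \frac{1698}{47} \approx -36.128$)
$r = 58916698088$ ($r = 78418 \cdot 751316 = 58916698088$)
$\frac{1}{Y + r} = \frac{1}{- \frac{1698}{47} + 58916698088} = \frac{1}{\frac{2769084808438}{47}} = \frac{47}{2769084808438}$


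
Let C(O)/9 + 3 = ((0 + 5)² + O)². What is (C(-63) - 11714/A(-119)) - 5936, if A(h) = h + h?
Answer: 842784/119 ≈ 7082.2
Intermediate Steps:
A(h) = 2*h
C(O) = -27 + 9*(25 + O)² (C(O) = -27 + 9*((0 + 5)² + O)² = -27 + 9*(5² + O)² = -27 + 9*(25 + O)²)
(C(-63) - 11714/A(-119)) - 5936 = ((-27 + 9*(25 - 63)²) - 11714/(2*(-119))) - 5936 = ((-27 + 9*(-38)²) - 11714/(-238)) - 5936 = ((-27 + 9*1444) - 11714*(-1/238)) - 5936 = ((-27 + 12996) + 5857/119) - 5936 = (12969 + 5857/119) - 5936 = 1549168/119 - 5936 = 842784/119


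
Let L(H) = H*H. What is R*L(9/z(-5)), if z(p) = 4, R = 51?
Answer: 4131/16 ≈ 258.19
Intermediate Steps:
L(H) = H**2
R*L(9/z(-5)) = 51*(9/4)**2 = 51*(81/16) = 4131/16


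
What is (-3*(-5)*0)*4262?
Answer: 0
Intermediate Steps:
(-3*(-5)*0)*4262 = (-1*(-15)*0)*4262 = (15*0)*4262 = 0*4262 = 0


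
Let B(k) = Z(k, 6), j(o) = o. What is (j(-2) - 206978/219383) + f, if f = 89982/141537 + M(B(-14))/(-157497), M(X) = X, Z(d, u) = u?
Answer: -1253979395043640/543378853971943 ≈ -2.3077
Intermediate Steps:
B(k) = 6
f = 1574560648/2476850321 (f = 89982/141537 + 6/(-157497) = 89982*(1/141537) + 6*(-1/157497) = 29994/47179 - 2/52499 = 1574560648/2476850321 ≈ 0.63571)
(j(-2) - 206978/219383) + f = (-2 - 206978/219383) + 1574560648/2476850321 = -645744/219383 + 1574560648/2476850321 = -1253979395043640/543378853971943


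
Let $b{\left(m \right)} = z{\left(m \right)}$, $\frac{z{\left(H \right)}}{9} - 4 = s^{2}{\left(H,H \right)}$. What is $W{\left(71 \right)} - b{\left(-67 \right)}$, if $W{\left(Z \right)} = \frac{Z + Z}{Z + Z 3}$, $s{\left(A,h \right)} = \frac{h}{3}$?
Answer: $- \frac{9049}{2} \approx -4524.5$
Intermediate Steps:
$s{\left(A,h \right)} = \frac{h}{3}$ ($s{\left(A,h \right)} = h \frac{1}{3} = \frac{h}{3}$)
$z{\left(H \right)} = 36 + H^{2}$ ($z{\left(H \right)} = 36 + 9 \left(\frac{H}{3}\right)^{2} = 36 + 9 \frac{H^{2}}{9} = 36 + H^{2}$)
$b{\left(m \right)} = 36 + m^{2}$
$W{\left(Z \right)} = \frac{1}{2}$ ($W{\left(Z \right)} = \frac{2 Z}{Z + 3 Z} = \frac{2 Z}{4 Z} = 2 Z \frac{1}{4 Z} = \frac{1}{2}$)
$W{\left(71 \right)} - b{\left(-67 \right)} = \frac{1}{2} - \left(36 + \left(-67\right)^{2}\right) = \frac{1}{2} - \left(36 + 4489\right) = \frac{1}{2} - 4525 = - \frac{9049}{2}$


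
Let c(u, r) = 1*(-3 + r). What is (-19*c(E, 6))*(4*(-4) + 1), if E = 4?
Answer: 855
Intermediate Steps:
c(u, r) = -3 + r
(-19*c(E, 6))*(4*(-4) + 1) = (-19*(-3 + 6))*(4*(-4) + 1) = (-19*3)*(-16 + 1) = -57*(-15) = 855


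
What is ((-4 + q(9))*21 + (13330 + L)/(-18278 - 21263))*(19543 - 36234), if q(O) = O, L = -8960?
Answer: -69224837585/39541 ≈ -1.7507e+6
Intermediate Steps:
((-4 + q(9))*21 + (13330 + L)/(-18278 - 21263))*(19543 - 36234) = ((-4 + 9)*21 + (13330 - 8960)/(-18278 - 21263))*(19543 - 36234) = (5*21 + 4370/(-39541))*(-16691) = (105 + 4370*(-1/39541))*(-16691) = (105 - 4370/39541)*(-16691) = (4147435/39541)*(-16691) = -69224837585/39541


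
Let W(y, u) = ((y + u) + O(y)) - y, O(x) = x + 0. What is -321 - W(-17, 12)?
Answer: -316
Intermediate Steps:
O(x) = x
W(y, u) = u + y (W(y, u) = ((y + u) + y) - y = ((u + y) + y) - y = (u + 2*y) - y = u + y)
-321 - W(-17, 12) = -321 - (12 - 17) = -321 - 1*(-5) = -321 + 5 = -316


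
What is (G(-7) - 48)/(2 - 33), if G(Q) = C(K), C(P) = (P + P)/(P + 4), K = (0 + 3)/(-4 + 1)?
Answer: 146/93 ≈ 1.5699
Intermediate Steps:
K = -1 (K = 3/(-3) = 3*(-⅓) = -1)
C(P) = 2*P/(4 + P) (C(P) = (2*P)/(4 + P) = 2*P/(4 + P))
G(Q) = -⅔ (G(Q) = 2*(-1)/(4 - 1) = 2*(-1)/3 = 2*(-1)*(⅓) = -⅔)
(G(-7) - 48)/(2 - 33) = (-⅔ - 48)/(2 - 33) = -146/3/(-31) = -1/31*(-146/3) = 146/93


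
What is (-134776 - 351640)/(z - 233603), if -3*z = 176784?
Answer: 486416/292531 ≈ 1.6628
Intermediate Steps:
z = -58928 (z = -⅓*176784 = -58928)
(-134776 - 351640)/(z - 233603) = (-134776 - 351640)/(-58928 - 233603) = -486416/(-292531) = -486416*(-1/292531) = 486416/292531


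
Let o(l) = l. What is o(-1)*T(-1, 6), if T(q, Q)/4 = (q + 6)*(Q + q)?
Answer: -100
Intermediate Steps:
T(q, Q) = 4*(6 + q)*(Q + q) (T(q, Q) = 4*((q + 6)*(Q + q)) = 4*((6 + q)*(Q + q)) = 4*(6 + q)*(Q + q))
o(-1)*T(-1, 6) = -(4*(-1)² + 24*6 + 24*(-1) + 4*6*(-1)) = -(4*1 + 144 - 24 - 24) = -(4 + 144 - 24 - 24) = -1*100 = -100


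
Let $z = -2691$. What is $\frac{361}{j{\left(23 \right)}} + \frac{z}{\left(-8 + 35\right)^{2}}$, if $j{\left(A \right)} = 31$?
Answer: $\frac{19972}{2511} \approx 7.9538$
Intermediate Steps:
$\frac{361}{j{\left(23 \right)}} + \frac{z}{\left(-8 + 35\right)^{2}} = \frac{361}{31} - \frac{2691}{\left(-8 + 35\right)^{2}} = 361 \cdot \frac{1}{31} - \frac{2691}{27^{2}} = \frac{361}{31} - \frac{2691}{729} = \frac{361}{31} - \frac{299}{81} = \frac{19972}{2511}$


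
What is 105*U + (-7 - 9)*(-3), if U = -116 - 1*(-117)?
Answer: 153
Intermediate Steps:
U = 1 (U = -116 + 117 = 1)
105*U + (-7 - 9)*(-3) = 105*1 + (-7 - 9)*(-3) = 105 - 16*(-3) = 105 + 48 = 153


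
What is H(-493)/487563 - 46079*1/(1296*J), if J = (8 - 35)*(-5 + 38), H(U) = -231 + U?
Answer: 655466261/17060804496 ≈ 0.038419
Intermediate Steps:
J = -891 (J = -27*33 = -891)
H(-493)/487563 - 46079*1/(1296*J) = (-231 - 493)/487563 - 46079/((-6)⁴*(-891)) = -724*1/487563 - 46079/(1296*(-891)) = -724/487563 - 46079/(-1154736) = -724/487563 - 46079*(-1/1154736) = -724/487563 + 4189/104976 = 655466261/17060804496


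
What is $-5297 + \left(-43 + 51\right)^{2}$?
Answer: $-5233$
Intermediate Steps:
$-5297 + \left(-43 + 51\right)^{2} = -5297 + 8^{2} = -5297 + 64 = -5233$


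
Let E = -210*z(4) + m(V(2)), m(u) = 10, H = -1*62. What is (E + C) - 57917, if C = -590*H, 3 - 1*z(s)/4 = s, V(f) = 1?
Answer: -20487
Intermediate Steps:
H = -62
z(s) = 12 - 4*s
C = 36580 (C = -590*(-62) = 36580)
E = 850 (E = -210*(12 - 4*4) + 10 = -210*(12 - 16) + 10 = -210*(-4) + 10 = 840 + 10 = 850)
(E + C) - 57917 = (850 + 36580) - 57917 = 37430 - 57917 = -20487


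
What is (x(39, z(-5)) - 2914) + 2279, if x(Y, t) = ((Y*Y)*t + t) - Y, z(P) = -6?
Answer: -9806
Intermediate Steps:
x(Y, t) = t - Y + t*Y² (x(Y, t) = (Y²*t + t) - Y = (t*Y² + t) - Y = (t + t*Y²) - Y = t - Y + t*Y²)
(x(39, z(-5)) - 2914) + 2279 = ((-6 - 1*39 - 6*39²) - 2914) + 2279 = ((-6 - 39 - 6*1521) - 2914) + 2279 = ((-6 - 39 - 9126) - 2914) + 2279 = (-9171 - 2914) + 2279 = -12085 + 2279 = -9806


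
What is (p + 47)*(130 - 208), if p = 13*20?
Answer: -23946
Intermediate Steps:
p = 260
(p + 47)*(130 - 208) = (260 + 47)*(130 - 208) = 307*(-78) = -23946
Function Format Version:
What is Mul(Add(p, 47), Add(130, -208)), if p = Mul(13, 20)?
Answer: -23946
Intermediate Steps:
p = 260
Mul(Add(p, 47), Add(130, -208)) = Mul(Add(260, 47), Add(130, -208)) = Mul(307, -78) = -23946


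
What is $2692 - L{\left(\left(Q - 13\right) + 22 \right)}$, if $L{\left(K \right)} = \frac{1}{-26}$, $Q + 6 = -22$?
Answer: $\frac{69993}{26} \approx 2692.0$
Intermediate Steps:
$Q = -28$ ($Q = -6 - 22 = -28$)
$L{\left(K \right)} = - \frac{1}{26}$
$2692 - L{\left(\left(Q - 13\right) + 22 \right)} = 2692 - - \frac{1}{26} = 2692 + \frac{1}{26} = \frac{69993}{26}$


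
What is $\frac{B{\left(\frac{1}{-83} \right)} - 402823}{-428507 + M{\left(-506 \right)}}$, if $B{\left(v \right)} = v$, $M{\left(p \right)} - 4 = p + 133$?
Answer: $\frac{2388165}{2542622} \approx 0.93925$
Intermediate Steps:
$M{\left(p \right)} = 137 + p$ ($M{\left(p \right)} = 4 + \left(p + 133\right) = 4 + \left(133 + p\right) = 137 + p$)
$\frac{B{\left(\frac{1}{-83} \right)} - 402823}{-428507 + M{\left(-506 \right)}} = \frac{\frac{1}{-83} - 402823}{-428507 + \left(137 - 506\right)} = \frac{- \frac{1}{83} - 402823}{-428507 - 369} = - \frac{33434310}{83 \left(-428876\right)} = \left(- \frac{33434310}{83}\right) \left(- \frac{1}{428876}\right) = \frac{2388165}{2542622}$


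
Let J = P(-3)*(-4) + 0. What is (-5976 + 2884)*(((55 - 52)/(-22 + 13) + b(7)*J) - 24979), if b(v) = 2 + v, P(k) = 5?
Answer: 233377976/3 ≈ 7.7793e+7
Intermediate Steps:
J = -20 (J = 5*(-4) + 0 = -20 + 0 = -20)
(-5976 + 2884)*(((55 - 52)/(-22 + 13) + b(7)*J) - 24979) = (-5976 + 2884)*(((55 - 52)/(-22 + 13) + (2 + 7)*(-20)) - 24979) = -3092*((3/(-9) + 9*(-20)) - 24979) = -3092*((3*(-⅑) - 180) - 24979) = -3092*((-⅓ - 180) - 24979) = -3092*(-541/3 - 24979) = -3092*(-75478/3) = 233377976/3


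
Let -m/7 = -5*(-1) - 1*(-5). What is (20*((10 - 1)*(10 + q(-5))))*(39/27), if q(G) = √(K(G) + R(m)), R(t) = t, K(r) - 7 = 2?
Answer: 2600 + 260*I*√61 ≈ 2600.0 + 2030.7*I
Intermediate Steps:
K(r) = 9 (K(r) = 7 + 2 = 9)
m = -70 (m = -7*(-5*(-1) - 1*(-5)) = -7*(5 + 5) = -7*10 = -70)
q(G) = I*√61 (q(G) = √(9 - 70) = √(-61) = I*√61)
(20*((10 - 1)*(10 + q(-5))))*(39/27) = (20*((10 - 1)*(10 + I*√61)))*(39/27) = (20*(9*(10 + I*√61)))*(39*(1/27)) = (20*(90 + 9*I*√61))*(13/9) = (1800 + 180*I*√61)*(13/9) = 2600 + 260*I*√61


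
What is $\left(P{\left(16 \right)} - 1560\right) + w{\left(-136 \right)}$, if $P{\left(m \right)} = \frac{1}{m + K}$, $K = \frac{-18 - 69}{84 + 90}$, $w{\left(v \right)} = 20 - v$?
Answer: $- \frac{43522}{31} \approx -1403.9$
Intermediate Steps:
$K = - \frac{1}{2}$ ($K = - \frac{87}{174} = \left(-87\right) \frac{1}{174} = - \frac{1}{2} \approx -0.5$)
$P{\left(m \right)} = \frac{1}{- \frac{1}{2} + m}$ ($P{\left(m \right)} = \frac{1}{m - \frac{1}{2}} = \frac{1}{- \frac{1}{2} + m}$)
$\left(P{\left(16 \right)} - 1560\right) + w{\left(-136 \right)} = \left(\frac{2}{-1 + 2 \cdot 16} - 1560\right) + \left(20 - -136\right) = \left(\frac{2}{-1 + 32} - 1560\right) + \left(20 + 136\right) = \left(\frac{2}{31} - 1560\right) + 156 = - \frac{48358}{31} + 156 = - \frac{43522}{31}$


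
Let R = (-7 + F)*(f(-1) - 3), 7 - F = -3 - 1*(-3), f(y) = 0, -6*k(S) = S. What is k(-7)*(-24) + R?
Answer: -28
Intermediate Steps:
k(S) = -S/6
F = 7 (F = 7 - (-3 - 1*(-3)) = 7 - (-3 + 3) = 7 - 1*0 = 7 + 0 = 7)
R = 0 (R = (-7 + 7)*(0 - 3) = 0*(-3) = 0)
k(-7)*(-24) + R = -1/6*(-7)*(-24) + 0 = (7/6)*(-24) + 0 = -28 + 0 = -28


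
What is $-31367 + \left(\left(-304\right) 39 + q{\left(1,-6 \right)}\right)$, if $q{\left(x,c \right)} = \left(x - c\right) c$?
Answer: $-43265$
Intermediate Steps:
$q{\left(x,c \right)} = c \left(x - c\right)$
$-31367 + \left(\left(-304\right) 39 + q{\left(1,-6 \right)}\right) = -31367 - \left(11856 + 6 \left(1 - -6\right)\right) = -31367 - \left(11856 + 6 \left(1 + 6\right)\right) = -31367 - 11898 = -43265$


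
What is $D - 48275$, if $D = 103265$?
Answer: $54990$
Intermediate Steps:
$D - 48275 = 103265 - 48275 = 54990$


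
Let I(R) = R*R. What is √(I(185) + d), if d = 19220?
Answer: √53445 ≈ 231.18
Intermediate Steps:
I(R) = R²
√(I(185) + d) = √(185² + 19220) = √(34225 + 19220) = √53445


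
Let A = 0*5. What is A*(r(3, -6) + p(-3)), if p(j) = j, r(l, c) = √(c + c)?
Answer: 0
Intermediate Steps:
r(l, c) = √2*√c (r(l, c) = √(2*c) = √2*√c)
A = 0
A*(r(3, -6) + p(-3)) = 0*(√2*√(-6) - 3) = 0*(√2*(I*√6) - 3) = 0*(2*I*√3 - 3) = 0*(-3 + 2*I*√3) = 0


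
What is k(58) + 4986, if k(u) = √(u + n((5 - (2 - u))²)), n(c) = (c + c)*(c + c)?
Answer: 4986 + √55383422 ≈ 12428.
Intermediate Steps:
n(c) = 4*c² (n(c) = (2*c)*(2*c) = 4*c²)
k(u) = √(u + 4*(3 + u)⁴) (k(u) = √(u + 4*((5 - (2 - u))²)²) = √(u + 4*((5 + (-2 + u))²)²) = √(u + 4*((3 + u)²)²) = √(u + 4*(3 + u)⁴))
k(58) + 4986 = √(58 + 4*(3 + 58)⁴) + 4986 = √(58 + 4*61⁴) + 4986 = √(58 + 4*13845841) + 4986 = √(58 + 55383364) + 4986 = √55383422 + 4986 = 4986 + √55383422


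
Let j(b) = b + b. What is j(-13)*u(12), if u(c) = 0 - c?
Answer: 312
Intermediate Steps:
u(c) = -c
j(b) = 2*b
j(-13)*u(12) = (2*(-13))*(-1*12) = -26*(-12) = 312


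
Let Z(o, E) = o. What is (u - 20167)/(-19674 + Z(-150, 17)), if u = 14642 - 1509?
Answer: 3517/9912 ≈ 0.35482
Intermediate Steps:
u = 13133
(u - 20167)/(-19674 + Z(-150, 17)) = (13133 - 20167)/(-19674 - 150) = -7034/(-19824) = -7034*(-1/19824) = 3517/9912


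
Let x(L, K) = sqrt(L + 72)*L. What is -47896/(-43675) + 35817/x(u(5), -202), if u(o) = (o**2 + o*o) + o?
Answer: 47896/43675 + 35817*sqrt(127)/6985 ≈ 58.883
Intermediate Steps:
u(o) = o + 2*o**2 (u(o) = (o**2 + o**2) + o = 2*o**2 + o = o + 2*o**2)
x(L, K) = L*sqrt(72 + L) (x(L, K) = sqrt(72 + L)*L = L*sqrt(72 + L))
-47896/(-43675) + 35817/x(u(5), -202) = -47896/(-43675) + 35817/(((5*(1 + 2*5))*sqrt(72 + 5*(1 + 2*5)))) = -47896*(-1/43675) + 35817/(((5*(1 + 10))*sqrt(72 + 5*(1 + 10)))) = 47896/43675 + 35817/(((5*11)*sqrt(72 + 5*11))) = 47896/43675 + 35817/((55*sqrt(72 + 55))) = 47896/43675 + 35817/((55*sqrt(127))) = 47896/43675 + 35817*(sqrt(127)/6985) = 47896/43675 + 35817*sqrt(127)/6985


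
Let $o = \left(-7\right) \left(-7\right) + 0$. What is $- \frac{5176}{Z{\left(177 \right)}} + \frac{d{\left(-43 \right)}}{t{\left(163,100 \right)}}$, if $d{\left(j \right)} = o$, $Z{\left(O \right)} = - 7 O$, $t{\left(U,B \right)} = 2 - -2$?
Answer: $\frac{81415}{4956} \approx 16.428$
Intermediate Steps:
$t{\left(U,B \right)} = 4$ ($t{\left(U,B \right)} = 2 + 2 = 4$)
$o = 49$ ($o = 49 + 0 = 49$)
$d{\left(j \right)} = 49$
$- \frac{5176}{Z{\left(177 \right)}} + \frac{d{\left(-43 \right)}}{t{\left(163,100 \right)}} = - \frac{5176}{\left(-7\right) 177} + \frac{49}{4} = - \frac{5176}{-1239} + 49 \cdot \frac{1}{4} = \left(-5176\right) \left(- \frac{1}{1239}\right) + \frac{49}{4} = \frac{5176}{1239} + \frac{49}{4} = \frac{81415}{4956}$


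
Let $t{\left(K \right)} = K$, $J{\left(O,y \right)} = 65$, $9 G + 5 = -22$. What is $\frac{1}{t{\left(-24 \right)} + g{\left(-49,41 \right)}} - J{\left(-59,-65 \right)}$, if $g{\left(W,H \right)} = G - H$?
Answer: $- \frac{4421}{68} \approx -65.015$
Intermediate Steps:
$G = -3$ ($G = - \frac{5}{9} + \frac{1}{9} \left(-22\right) = - \frac{5}{9} - \frac{22}{9} = -3$)
$g{\left(W,H \right)} = -3 - H$
$\frac{1}{t{\left(-24 \right)} + g{\left(-49,41 \right)}} - J{\left(-59,-65 \right)} = \frac{1}{-24 - 44} - 65 = \frac{1}{-68} - 65 = - \frac{1}{68} - 65 = - \frac{4421}{68}$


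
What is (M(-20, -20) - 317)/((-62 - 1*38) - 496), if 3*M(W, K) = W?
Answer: 971/1788 ≈ 0.54307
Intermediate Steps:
M(W, K) = W/3
(M(-20, -20) - 317)/((-62 - 1*38) - 496) = ((1/3)*(-20) - 317)/((-62 - 1*38) - 496) = (-20/3 - 317)/((-62 - 38) - 496) = -971/(3*(-100 - 496)) = -971/3/(-596) = -971/3*(-1/596) = 971/1788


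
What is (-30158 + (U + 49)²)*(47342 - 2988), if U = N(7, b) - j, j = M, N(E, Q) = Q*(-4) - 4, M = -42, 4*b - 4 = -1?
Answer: -1024666108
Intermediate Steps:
b = ¾ (b = 1 + (¼)*(-1) = 1 - ¼ = ¾ ≈ 0.75000)
N(E, Q) = -4 - 4*Q (N(E, Q) = -4*Q - 4 = -4 - 4*Q)
j = -42
U = 35 (U = (-4 - 4*¾) - 1*(-42) = (-4 - 3) + 42 = -7 + 42 = 35)
(-30158 + (U + 49)²)*(47342 - 2988) = (-30158 + (35 + 49)²)*(47342 - 2988) = (-30158 + 84²)*44354 = (-30158 + 7056)*44354 = -23102*44354 = -1024666108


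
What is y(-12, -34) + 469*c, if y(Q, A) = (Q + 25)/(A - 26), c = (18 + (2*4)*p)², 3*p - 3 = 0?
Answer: 19022627/60 ≈ 3.1704e+5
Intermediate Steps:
p = 1 (p = 1 + (⅓)*0 = 1 + 0 = 1)
c = 676 (c = (18 + (2*4)*1)² = (18 + 8*1)² = (18 + 8)² = 26² = 676)
y(Q, A) = (25 + Q)/(-26 + A)
y(-12, -34) + 469*c = (25 - 12)/(-26 - 34) + 469*676 = 13/(-60) + 317044 = -1/60*13 + 317044 = -13/60 + 317044 = 19022627/60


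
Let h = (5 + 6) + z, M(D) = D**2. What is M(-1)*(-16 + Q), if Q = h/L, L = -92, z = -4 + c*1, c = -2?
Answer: -1477/92 ≈ -16.054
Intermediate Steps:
z = -6 (z = -4 - 2*1 = -4 - 2 = -6)
h = 5 (h = (5 + 6) - 6 = 11 - 6 = 5)
Q = -5/92 (Q = 5/(-92) = 5*(-1/92) = -5/92 ≈ -0.054348)
M(-1)*(-16 + Q) = (-1)**2*(-16 - 5/92) = 1*(-1477/92) = -1477/92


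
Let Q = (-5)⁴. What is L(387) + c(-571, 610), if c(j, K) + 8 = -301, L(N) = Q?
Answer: 316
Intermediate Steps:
Q = 625
L(N) = 625
c(j, K) = -309 (c(j, K) = -8 - 301 = -309)
L(387) + c(-571, 610) = 625 - 309 = 316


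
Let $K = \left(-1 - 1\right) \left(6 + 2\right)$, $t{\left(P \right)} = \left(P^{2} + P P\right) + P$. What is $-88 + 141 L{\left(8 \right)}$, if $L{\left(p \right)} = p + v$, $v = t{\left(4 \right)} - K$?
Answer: $8372$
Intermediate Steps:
$t{\left(P \right)} = P + 2 P^{2}$ ($t{\left(P \right)} = \left(P^{2} + P^{2}\right) + P = 2 P^{2} + P = P + 2 P^{2}$)
$K = -16$ ($K = \left(-2\right) 8 = -16$)
$v = 52$ ($v = 4 \left(1 + 2 \cdot 4\right) - -16 = 4 \left(1 + 8\right) + 16 = 4 \cdot 9 + 16 = 36 + 16 = 52$)
$L{\left(p \right)} = 52 + p$ ($L{\left(p \right)} = p + 52 = 52 + p$)
$-88 + 141 L{\left(8 \right)} = -88 + 141 \left(52 + 8\right) = -88 + 141 \cdot 60 = -88 + 8460 = 8372$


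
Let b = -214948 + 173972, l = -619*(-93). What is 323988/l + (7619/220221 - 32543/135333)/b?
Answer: 1221170496234559699/216980441252990844 ≈ 5.6280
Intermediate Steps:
l = 57567
b = -40976
323988/l + (7619/220221 - 32543/135333)/b = 323988/57567 + (7619/220221 - 32543/135333)/(-40976) = 323988*(1/57567) + (7619*(1/220221) - 32543*1/135333)*(-1/40976) = 107996/19189 + (7619/220221 - 32543/135333)*(-1/40976) = 107996/19189 - 227242588/1103821059*(-1/40976) = 107996/19189 + 56810647/11307542928396 = 1221170496234559699/216980441252990844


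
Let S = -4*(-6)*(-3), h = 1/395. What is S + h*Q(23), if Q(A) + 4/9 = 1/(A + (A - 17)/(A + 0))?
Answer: -136940533/1901925 ≈ -72.001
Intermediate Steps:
h = 1/395 ≈ 0.0025316
S = -72 (S = 24*(-3) = -72)
Q(A) = -4/9 + 1/(A + (-17 + A)/A) (Q(A) = -4/9 + 1/(A + (A - 17)/(A + 0)) = -4/9 + 1/(A + (-17 + A)/A))
S + h*Q(23) = -72 + ((68 - 4*23**2 + 5*23)/(9*(-17 + 23 + 23**2)))/395 = -72 + ((68 - 4*529 + 115)/(9*(-17 + 23 + 529)))/395 = -72 + ((1/9)*(68 - 2116 + 115)/535)/395 = -72 + ((1/9)*(1/535)*(-1933))/395 = -72 + (1/395)*(-1933/4815) = -72 - 1933/1901925 = -136940533/1901925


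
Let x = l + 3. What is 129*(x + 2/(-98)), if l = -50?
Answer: -297216/49 ≈ -6065.6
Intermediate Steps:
x = -47 (x = -50 + 3 = -47)
129*(x + 2/(-98)) = 129*(-47 + 2/(-98)) = 129*(-47 + 2*(-1/98)) = 129*(-47 - 1/49) = 129*(-2304/49) = -297216/49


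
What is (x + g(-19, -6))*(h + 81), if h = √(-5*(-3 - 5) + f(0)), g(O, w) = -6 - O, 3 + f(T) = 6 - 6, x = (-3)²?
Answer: 1782 + 22*√37 ≈ 1915.8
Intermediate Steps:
x = 9
f(T) = -3 (f(T) = -3 + (6 - 6) = -3 + 0 = -3)
h = √37 (h = √(-5*(-3 - 5) - 3) = √(-5*(-8) - 3) = √(40 - 3) = √37 ≈ 6.0828)
(x + g(-19, -6))*(h + 81) = (9 + (-6 - 1*(-19)))*(√37 + 81) = (9 + (-6 + 19))*(81 + √37) = (9 + 13)*(81 + √37) = 22*(81 + √37) = 1782 + 22*√37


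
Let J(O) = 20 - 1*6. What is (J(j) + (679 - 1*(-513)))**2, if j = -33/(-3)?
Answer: 1454436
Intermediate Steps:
j = 11 (j = -33*(-1/3) = 11)
J(O) = 14 (J(O) = 20 - 6 = 14)
(J(j) + (679 - 1*(-513)))**2 = (14 + (679 - 1*(-513)))**2 = (14 + (679 + 513))**2 = (14 + 1192)**2 = 1206**2 = 1454436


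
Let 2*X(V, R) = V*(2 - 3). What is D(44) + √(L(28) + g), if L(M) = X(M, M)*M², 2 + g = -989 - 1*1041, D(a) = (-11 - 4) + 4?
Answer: -11 + 4*I*√813 ≈ -11.0 + 114.05*I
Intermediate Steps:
D(a) = -11 (D(a) = -15 + 4 = -11)
X(V, R) = -V/2 (X(V, R) = (V*(2 - 3))/2 = (V*(-1))/2 = (-V)/2 = -V/2)
g = -2032 (g = -2 + (-989 - 1*1041) = -2 + (-989 - 1041) = -2 - 2030 = -2032)
L(M) = -M³/2 (L(M) = (-M/2)*M² = -M³/2)
D(44) + √(L(28) + g) = -11 + √(-½*28³ - 2032) = -11 + √(-½*21952 - 2032) = -11 + √(-10976 - 2032) = -11 + √(-13008) = -11 + 4*I*√813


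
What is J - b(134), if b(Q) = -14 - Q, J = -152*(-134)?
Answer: 20516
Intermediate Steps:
J = 20368
J - b(134) = 20368 - (-14 - 1*134) = 20368 - (-14 - 134) = 20368 - 1*(-148) = 20368 + 148 = 20516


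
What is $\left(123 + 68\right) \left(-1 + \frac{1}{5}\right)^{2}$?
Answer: $\frac{3056}{25} \approx 122.24$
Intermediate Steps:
$\left(123 + 68\right) \left(-1 + \frac{1}{5}\right)^{2} = 191 \left(-1 + \frac{1}{5}\right)^{2} = 191 \left(- \frac{4}{5}\right)^{2} = 191 \cdot \frac{16}{25} = \frac{3056}{25}$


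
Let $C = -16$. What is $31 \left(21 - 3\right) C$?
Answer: $-8928$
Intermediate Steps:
$31 \left(21 - 3\right) C = 31 \left(21 - 3\right) \left(-16\right) = 31 \cdot 18 \left(-16\right) = 558 \left(-16\right) = -8928$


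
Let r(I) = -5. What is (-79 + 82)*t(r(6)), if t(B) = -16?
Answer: -48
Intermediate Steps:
(-79 + 82)*t(r(6)) = (-79 + 82)*(-16) = 3*(-16) = -48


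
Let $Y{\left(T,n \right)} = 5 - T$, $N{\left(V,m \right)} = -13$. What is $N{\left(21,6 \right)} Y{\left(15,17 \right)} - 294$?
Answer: $-164$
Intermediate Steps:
$N{\left(21,6 \right)} Y{\left(15,17 \right)} - 294 = - 13 \left(5 - 15\right) - 294 = \left(-13\right) \left(-10\right) - 294 = 130 - 294 = -164$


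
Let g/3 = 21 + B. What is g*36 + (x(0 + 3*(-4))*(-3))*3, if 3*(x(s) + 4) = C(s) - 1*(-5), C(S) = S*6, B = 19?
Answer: 4557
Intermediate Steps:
C(S) = 6*S
g = 120 (g = 3*(21 + 19) = 3*40 = 120)
x(s) = -7/3 + 2*s (x(s) = -4 + (6*s - 1*(-5))/3 = -4 + (6*s + 5)/3 = -4 + (5 + 6*s)/3 = -4 + (5/3 + 2*s) = -7/3 + 2*s)
g*36 + (x(0 + 3*(-4))*(-3))*3 = 120*36 + ((-7/3 + 2*(0 + 3*(-4)))*(-3))*3 = 4320 + ((-7/3 + 2*(0 - 12))*(-3))*3 = 4320 + ((-7/3 + 2*(-12))*(-3))*3 = 4320 + ((-7/3 - 24)*(-3))*3 = 4320 - 79/3*(-3)*3 = 4320 + 79*3 = 4320 + 237 = 4557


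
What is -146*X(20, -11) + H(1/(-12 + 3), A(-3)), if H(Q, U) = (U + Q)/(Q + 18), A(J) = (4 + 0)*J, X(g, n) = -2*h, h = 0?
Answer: -109/161 ≈ -0.67702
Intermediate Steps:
X(g, n) = 0 (X(g, n) = -2*0 = 0)
A(J) = 4*J
H(Q, U) = (Q + U)/(18 + Q)
-146*X(20, -11) + H(1/(-12 + 3), A(-3)) = -146*0 + (1/(-12 + 3) + 4*(-3))/(18 + 1/(-12 + 3)) = 0 + (1/(-9) - 12)/(18 + 1/(-9)) = 0 + (-⅑ - 12)/(18 - ⅑) = 0 - 109/9/(161/9) = 0 + (9/161)*(-109/9) = 0 - 109/161 = -109/161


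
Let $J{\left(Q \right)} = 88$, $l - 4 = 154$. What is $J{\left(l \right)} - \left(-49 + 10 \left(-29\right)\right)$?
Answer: $427$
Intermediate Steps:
$l = 158$ ($l = 4 + 154 = 158$)
$J{\left(l \right)} - \left(-49 + 10 \left(-29\right)\right) = 88 - \left(-49 + 10 \left(-29\right)\right) = 88 - \left(-49 - 290\right) = 88 - -339 = 88 + 339 = 427$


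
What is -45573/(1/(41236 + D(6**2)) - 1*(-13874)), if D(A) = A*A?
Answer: -646103612/196696323 ≈ -3.2848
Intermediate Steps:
D(A) = A**2
-45573/(1/(41236 + D(6**2)) - 1*(-13874)) = -45573/(1/(41236 + (6**2)**2) - 1*(-13874)) = -45573/(1/(41236 + 36**2) + 13874) = -45573/(1/(41236 + 1296) + 13874) = -45573/(1/42532 + 13874) = -45573/590088969/42532 = -45573*42532/590088969 = -646103612/196696323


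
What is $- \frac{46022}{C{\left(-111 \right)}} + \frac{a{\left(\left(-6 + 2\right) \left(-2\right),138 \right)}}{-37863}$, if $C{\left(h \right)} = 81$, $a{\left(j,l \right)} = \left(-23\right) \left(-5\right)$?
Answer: $- \frac{193615589}{340767} \approx -568.18$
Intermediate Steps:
$a{\left(j,l \right)} = 115$
$- \frac{46022}{C{\left(-111 \right)}} + \frac{a{\left(\left(-6 + 2\right) \left(-2\right),138 \right)}}{-37863} = - \frac{46022}{81} + \frac{115}{-37863} = \left(-46022\right) \frac{1}{81} + 115 \left(- \frac{1}{37863}\right) = - \frac{46022}{81} - \frac{115}{37863} = - \frac{193615589}{340767}$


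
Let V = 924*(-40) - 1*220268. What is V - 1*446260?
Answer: -703488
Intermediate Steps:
V = -257228 (V = -36960 - 220268 = -257228)
V - 1*446260 = -257228 - 1*446260 = -257228 - 446260 = -703488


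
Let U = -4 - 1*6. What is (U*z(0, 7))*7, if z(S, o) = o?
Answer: -490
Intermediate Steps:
U = -10 (U = -4 - 6 = -10)
(U*z(0, 7))*7 = -10*7*7 = -70*7 = -490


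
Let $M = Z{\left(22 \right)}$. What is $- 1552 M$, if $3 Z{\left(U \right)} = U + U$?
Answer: $- \frac{68288}{3} \approx -22763.0$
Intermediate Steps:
$Z{\left(U \right)} = \frac{2 U}{3}$ ($Z{\left(U \right)} = \frac{U + U}{3} = \frac{2 U}{3}$)
$M = \frac{44}{3}$ ($M = \frac{2}{3} \cdot 22 = \frac{44}{3} \approx 14.667$)
$- 1552 M = \left(-1552\right) \frac{44}{3} = - \frac{68288}{3}$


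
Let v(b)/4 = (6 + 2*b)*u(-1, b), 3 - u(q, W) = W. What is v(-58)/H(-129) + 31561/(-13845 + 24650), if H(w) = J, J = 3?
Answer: -289911517/32415 ≈ -8943.8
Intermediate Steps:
u(q, W) = 3 - W
H(w) = 3
v(b) = 4*(3 - b)*(6 + 2*b) (v(b) = 4*((6 + 2*b)*(3 - b)) = 4*((3 - b)*(6 + 2*b)) = 4*(3 - b)*(6 + 2*b))
v(-58)/H(-129) + 31561/(-13845 + 24650) = (72 - 8*(-58)**2)/3 + 31561/(-13845 + 24650) = (72 - 8*3364)*(1/3) + 31561/10805 = (72 - 26912)*(1/3) + 31561*(1/10805) = -26840*1/3 + 31561/10805 = -26840/3 + 31561/10805 = -289911517/32415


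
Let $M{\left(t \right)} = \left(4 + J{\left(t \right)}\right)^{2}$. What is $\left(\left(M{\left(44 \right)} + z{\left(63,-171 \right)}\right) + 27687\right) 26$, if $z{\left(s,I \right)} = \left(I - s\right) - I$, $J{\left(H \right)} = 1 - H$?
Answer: $757770$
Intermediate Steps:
$z{\left(s,I \right)} = - s$
$M{\left(t \right)} = \left(5 - t\right)^{2}$ ($M{\left(t \right)} = \left(4 - \left(-1 + t\right)\right)^{2} = \left(5 - t\right)^{2}$)
$\left(\left(M{\left(44 \right)} + z{\left(63,-171 \right)}\right) + 27687\right) 26 = \left(\left(\left(-5 + 44\right)^{2} - 63\right) + 27687\right) 26 = \left(\left(39^{2} - 63\right) + 27687\right) 26 = \left(\left(1521 - 63\right) + 27687\right) 26 = \left(1458 + 27687\right) 26 = 29145 \cdot 26 = 757770$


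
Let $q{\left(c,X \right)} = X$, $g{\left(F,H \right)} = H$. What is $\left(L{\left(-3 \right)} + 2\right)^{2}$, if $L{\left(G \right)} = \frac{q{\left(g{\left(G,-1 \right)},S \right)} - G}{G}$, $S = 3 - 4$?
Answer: $\frac{16}{9} \approx 1.7778$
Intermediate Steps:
$S = -1$ ($S = 3 - 4 = -1$)
$L{\left(G \right)} = \frac{-1 - G}{G}$
$\left(L{\left(-3 \right)} + 2\right)^{2} = \left(\frac{-1 - -3}{-3} + 2\right)^{2} = \left(- \frac{-1 + 3}{3} + 2\right)^{2} = \left(\left(- \frac{1}{3}\right) 2 + 2\right)^{2} = \left(- \frac{2}{3} + 2\right)^{2} = \left(\frac{4}{3}\right)^{2} = \frac{16}{9}$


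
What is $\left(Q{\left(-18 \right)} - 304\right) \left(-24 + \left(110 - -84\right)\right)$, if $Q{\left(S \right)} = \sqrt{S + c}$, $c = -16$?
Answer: $-51680 + 170 i \sqrt{34} \approx -51680.0 + 991.26 i$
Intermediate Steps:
$Q{\left(S \right)} = \sqrt{-16 + S}$ ($Q{\left(S \right)} = \sqrt{S - 16} = \sqrt{-16 + S}$)
$\left(Q{\left(-18 \right)} - 304\right) \left(-24 + \left(110 - -84\right)\right) = \left(\sqrt{-16 - 18} - 304\right) \left(-24 + \left(110 - -84\right)\right) = \left(\sqrt{-34} - 304\right) \left(-24 + \left(110 + 84\right)\right) = \left(i \sqrt{34} - 304\right) \left(-24 + 194\right) = \left(-304 + i \sqrt{34}\right) 170 = -51680 + 170 i \sqrt{34}$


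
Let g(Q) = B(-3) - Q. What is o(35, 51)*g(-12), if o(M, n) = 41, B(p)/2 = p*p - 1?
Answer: 1148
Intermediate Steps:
B(p) = -2 + 2*p² (B(p) = 2*(p*p - 1) = 2*(p² - 1) = 2*(-1 + p²) = -2 + 2*p²)
g(Q) = 16 - Q (g(Q) = (-2 + 2*(-3)²) - Q = (-2 + 2*9) - Q = (-2 + 18) - Q = 16 - Q)
o(35, 51)*g(-12) = 41*(16 - 1*(-12)) = 41*(16 + 12) = 41*28 = 1148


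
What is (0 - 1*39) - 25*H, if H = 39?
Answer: -1014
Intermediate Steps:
(0 - 1*39) - 25*H = (0 - 1*39) - 25*39 = (0 - 39) - 975 = -39 - 975 = -1014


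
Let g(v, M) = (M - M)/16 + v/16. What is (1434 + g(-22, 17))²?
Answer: 131354521/64 ≈ 2.0524e+6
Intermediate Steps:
g(v, M) = v/16 (g(v, M) = 0*(1/16) + v*(1/16) = 0 + v/16 = v/16)
(1434 + g(-22, 17))² = (1434 + (1/16)*(-22))² = (1434 - 11/8)² = (11461/8)² = 131354521/64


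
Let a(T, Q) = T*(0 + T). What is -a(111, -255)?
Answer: -12321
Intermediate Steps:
a(T, Q) = T**2 (a(T, Q) = T*T = T**2)
-a(111, -255) = -1*111**2 = -1*12321 = -12321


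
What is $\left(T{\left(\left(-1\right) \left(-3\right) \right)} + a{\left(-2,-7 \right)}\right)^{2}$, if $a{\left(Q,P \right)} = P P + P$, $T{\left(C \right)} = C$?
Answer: $2025$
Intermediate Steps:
$a{\left(Q,P \right)} = P + P^{2}$ ($a{\left(Q,P \right)} = P^{2} + P = P + P^{2}$)
$\left(T{\left(\left(-1\right) \left(-3\right) \right)} + a{\left(-2,-7 \right)}\right)^{2} = \left(\left(-1\right) \left(-3\right) - 7 \left(1 - 7\right)\right)^{2} = \left(3 - -42\right)^{2} = \left(3 + 42\right)^{2} = 45^{2} = 2025$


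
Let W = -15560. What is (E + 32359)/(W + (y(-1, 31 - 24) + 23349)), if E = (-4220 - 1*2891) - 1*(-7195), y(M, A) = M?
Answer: 32443/7788 ≈ 4.1658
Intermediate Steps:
E = 84 (E = (-4220 - 2891) + 7195 = -7111 + 7195 = 84)
(E + 32359)/(W + (y(-1, 31 - 24) + 23349)) = (84 + 32359)/(-15560 + (-1 + 23349)) = 32443/(-15560 + 23348) = 32443/7788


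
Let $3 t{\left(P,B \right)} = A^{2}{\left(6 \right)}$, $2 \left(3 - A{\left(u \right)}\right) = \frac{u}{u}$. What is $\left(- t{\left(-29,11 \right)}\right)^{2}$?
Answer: $\frac{625}{144} \approx 4.3403$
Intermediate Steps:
$A{\left(u \right)} = \frac{5}{2}$ ($A{\left(u \right)} = 3 - \frac{u \frac{1}{u}}{2} = 3 - \frac{1}{2} = \frac{5}{2}$)
$t{\left(P,B \right)} = \frac{25}{12}$ ($t{\left(P,B \right)} = \frac{\left(\frac{5}{2}\right)^{2}}{3} = \frac{1}{3} \cdot \frac{25}{4} = \frac{25}{12}$)
$\left(- t{\left(-29,11 \right)}\right)^{2} = \left(\left(-1\right) \frac{25}{12}\right)^{2} = \left(- \frac{25}{12}\right)^{2} = \frac{625}{144}$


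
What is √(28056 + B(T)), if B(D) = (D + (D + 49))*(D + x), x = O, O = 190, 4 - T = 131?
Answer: 7*√309 ≈ 123.05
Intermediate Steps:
T = -127 (T = 4 - 1*131 = 4 - 131 = -127)
x = 190
B(D) = (49 + 2*D)*(190 + D) (B(D) = (D + (D + 49))*(D + 190) = (D + (49 + D))*(190 + D) = (49 + 2*D)*(190 + D))
√(28056 + B(T)) = √(28056 + (9310 + 2*(-127)² + 429*(-127))) = √(28056 + (9310 + 2*16129 - 54483)) = √(28056 + (9310 + 32258 - 54483)) = √(28056 - 12915) = √15141 = 7*√309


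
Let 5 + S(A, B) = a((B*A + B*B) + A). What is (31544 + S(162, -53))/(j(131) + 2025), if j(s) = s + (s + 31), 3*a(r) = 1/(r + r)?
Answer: 1062548909/78093420 ≈ 13.606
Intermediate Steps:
a(r) = 1/(6*r) (a(r) = 1/(3*(r + r)) = 1/(3*((2*r))) = (1/(2*r))/3 = 1/(6*r))
S(A, B) = -5 + 1/(6*(A + B**2 + A*B)) (S(A, B) = -5 + 1/(6*((B*A + B*B) + A)) = -5 + 1/(6*((A*B + B**2) + A)) = -5 + 1/(6*((B**2 + A*B) + A)) = -5 + 1/(6*(A + B**2 + A*B)))
j(s) = 31 + 2*s (j(s) = s + (31 + s) = 31 + 2*s)
(31544 + S(162, -53))/(j(131) + 2025) = (31544 + (1/6 - 5*162 - 5*(-53)**2 - 5*162*(-53))/(162 + (-53)**2 + 162*(-53)))/((31 + 2*131) + 2025) = (31544 + (1/6 - 810 - 5*2809 + 42930)/(162 + 2809 - 8586))/((31 + 262) + 2025) = (31544 + (1/6 - 810 - 14045 + 42930)/(-5615))/(293 + 2025) = (31544 - 1/5615*168451/6)/2318 = (31544 - 168451/33690)*(1/2318) = (1062548909/33690)*(1/2318) = 1062548909/78093420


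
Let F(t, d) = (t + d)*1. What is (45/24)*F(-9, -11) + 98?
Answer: 121/2 ≈ 60.500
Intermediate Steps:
F(t, d) = d + t (F(t, d) = (d + t)*1 = d + t)
(45/24)*F(-9, -11) + 98 = (45/24)*(-11 - 9) + 98 = (45*(1/24))*(-20) + 98 = (15/8)*(-20) + 98 = -75/2 + 98 = 121/2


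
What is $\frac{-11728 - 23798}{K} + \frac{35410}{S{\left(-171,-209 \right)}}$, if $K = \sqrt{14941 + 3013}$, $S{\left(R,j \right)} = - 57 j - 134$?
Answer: $\frac{35410}{11779} - \frac{93 \sqrt{17954}}{47} \approx -262.13$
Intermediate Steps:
$S{\left(R,j \right)} = -134 - 57 j$
$K = \sqrt{17954} \approx 133.99$
$\frac{-11728 - 23798}{K} + \frac{35410}{S{\left(-171,-209 \right)}} = \frac{-11728 - 23798}{\sqrt{17954}} + \frac{35410}{-134 - -11913} = - 35526 \frac{\sqrt{17954}}{17954} + \frac{35410}{-134 + 11913} = - \frac{93 \sqrt{17954}}{47} + \frac{35410}{11779} = \frac{35410}{11779} - \frac{93 \sqrt{17954}}{47}$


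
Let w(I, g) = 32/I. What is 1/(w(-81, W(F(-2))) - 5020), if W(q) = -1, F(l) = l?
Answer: -81/406652 ≈ -0.00019919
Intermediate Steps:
1/(w(-81, W(F(-2))) - 5020) = 1/(32/(-81) - 5020) = 1/(32*(-1/81) - 5020) = 1/(-32/81 - 5020) = 1/(-406652/81) = -81/406652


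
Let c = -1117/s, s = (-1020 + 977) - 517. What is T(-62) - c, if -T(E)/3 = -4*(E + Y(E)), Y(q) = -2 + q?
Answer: -847837/560 ≈ -1514.0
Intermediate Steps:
s = -560 (s = -43 - 517 = -560)
c = 1117/560 (c = -1117/(-560) = -1117*(-1/560) = 1117/560 ≈ 1.9946)
T(E) = -24 + 24*E (T(E) = -(-12)*(E + (-2 + E)) = -(-12)*(-2 + 2*E) = -3*(8 - 8*E) = -24 + 24*E)
T(-62) - c = (-24 + 24*(-62)) - 1*1117/560 = (-24 - 1488) - 1117/560 = -1512 - 1117/560 = -847837/560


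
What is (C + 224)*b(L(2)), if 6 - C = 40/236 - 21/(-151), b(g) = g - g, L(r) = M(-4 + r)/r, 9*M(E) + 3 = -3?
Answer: 0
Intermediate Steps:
M(E) = -2/3 (M(E) = -1/3 + (1/9)*(-3) = -1/3 - 1/3 = -2/3)
L(r) = -2/(3*r)
b(g) = 0
C = 50705/8909 (C = 6 - (40/236 - 21/(-151)) = 6 - (40*(1/236) - 21*(-1/151)) = 6 - (10/59 + 21/151) = 6 - 1*2749/8909 = 6 - 2749/8909 = 50705/8909 ≈ 5.6914)
(C + 224)*b(L(2)) = (50705/8909 + 224)*0 = (2046321/8909)*0 = 0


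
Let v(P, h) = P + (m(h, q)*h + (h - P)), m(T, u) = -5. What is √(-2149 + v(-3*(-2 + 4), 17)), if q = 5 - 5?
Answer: I*√2217 ≈ 47.085*I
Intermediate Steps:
q = 0
v(P, h) = -4*h (v(P, h) = P + (-5*h + (h - P)) = P + (-P - 4*h) = -4*h)
√(-2149 + v(-3*(-2 + 4), 17)) = √(-2149 - 4*17) = √(-2149 - 68) = √(-2217) = I*√2217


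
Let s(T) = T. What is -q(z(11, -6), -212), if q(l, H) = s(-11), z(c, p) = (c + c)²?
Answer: 11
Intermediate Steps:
z(c, p) = 4*c² (z(c, p) = (2*c)² = 4*c²)
q(l, H) = -11
-q(z(11, -6), -212) = -1*(-11) = 11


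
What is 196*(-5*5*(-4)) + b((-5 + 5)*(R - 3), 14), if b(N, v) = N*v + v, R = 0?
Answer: 19614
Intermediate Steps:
b(N, v) = v + N*v
196*(-5*5*(-4)) + b((-5 + 5)*(R - 3), 14) = 196*(-5*5*(-4)) + 14*(1 + (-5 + 5)*(0 - 3)) = 196*(-25*(-4)) + 14*(1 + 0*(-3)) = 196*100 + 14*(1 + 0) = 19600 + 14*1 = 19600 + 14 = 19614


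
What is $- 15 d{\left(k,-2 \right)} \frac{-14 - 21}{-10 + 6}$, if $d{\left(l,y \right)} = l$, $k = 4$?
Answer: $-525$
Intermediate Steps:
$- 15 d{\left(k,-2 \right)} \frac{-14 - 21}{-10 + 6} = \left(-15\right) 4 \frac{-14 - 21}{-10 + 6} = - 60 \left(- \frac{35}{-4}\right) = - 60 \left(\left(-35\right) \left(- \frac{1}{4}\right)\right) = \left(-60\right) \frac{35}{4} = -525$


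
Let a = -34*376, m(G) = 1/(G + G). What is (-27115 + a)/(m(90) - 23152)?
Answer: 7181820/4167359 ≈ 1.7234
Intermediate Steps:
m(G) = 1/(2*G)
a = -12784
(-27115 + a)/(m(90) - 23152) = (-27115 - 12784)/((½)/90 - 23152) = -39899/((½)*(1/90) - 23152) = -39899/(1/180 - 23152) = -39899/(-4167359/180) = -39899*(-180/4167359) = 7181820/4167359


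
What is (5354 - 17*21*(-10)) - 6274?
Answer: 2650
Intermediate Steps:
(5354 - 17*21*(-10)) - 6274 = (5354 - 357*(-10)) - 6274 = (5354 + 3570) - 6274 = 8924 - 6274 = 2650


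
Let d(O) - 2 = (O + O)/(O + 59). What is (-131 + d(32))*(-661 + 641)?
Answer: 233500/91 ≈ 2565.9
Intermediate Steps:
d(O) = 2 + 2*O/(59 + O) (d(O) = 2 + (O + O)/(O + 59) = 2 + (2*O)/(59 + O) = 2 + 2*O/(59 + O))
(-131 + d(32))*(-661 + 641) = (-131 + 2*(59 + 2*32)/(59 + 32))*(-661 + 641) = (-131 + 2*(59 + 64)/91)*(-20) = (-131 + 2*(1/91)*123)*(-20) = (-131 + 246/91)*(-20) = -11675/91*(-20) = 233500/91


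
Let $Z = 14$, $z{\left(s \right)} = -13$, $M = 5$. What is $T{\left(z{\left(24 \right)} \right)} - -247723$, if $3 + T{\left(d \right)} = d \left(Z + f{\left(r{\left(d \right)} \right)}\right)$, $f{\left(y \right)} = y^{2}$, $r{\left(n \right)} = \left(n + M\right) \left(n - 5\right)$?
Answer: $-22030$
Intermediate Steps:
$r{\left(n \right)} = \left(-5 + n\right) \left(5 + n\right)$ ($r{\left(n \right)} = \left(n + 5\right) \left(n - 5\right) = \left(5 + n\right) \left(-5 + n\right) = \left(-5 + n\right) \left(5 + n\right)$)
$T{\left(d \right)} = -3 + d \left(14 + \left(-25 + d^{2}\right)^{2}\right)$
$T{\left(z{\left(24 \right)} \right)} - -247723 = \left(-3 + 14 \left(-13\right) - 13 \left(-25 + \left(-13\right)^{2}\right)^{2}\right) - -247723 = \left(-3 - 182 - 13 \left(-25 + 169\right)^{2}\right) + 247723 = \left(-3 - 182 - 13 \cdot 144^{2}\right) + 247723 = \left(-3 - 182 - 269568\right) + 247723 = -269753 + 247723 = -22030$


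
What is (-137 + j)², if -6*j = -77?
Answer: 555025/36 ≈ 15417.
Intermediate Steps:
j = 77/6 (j = -⅙*(-77) = 77/6 ≈ 12.833)
(-137 + j)² = (-137 + 77/6)² = (-745/6)² = 555025/36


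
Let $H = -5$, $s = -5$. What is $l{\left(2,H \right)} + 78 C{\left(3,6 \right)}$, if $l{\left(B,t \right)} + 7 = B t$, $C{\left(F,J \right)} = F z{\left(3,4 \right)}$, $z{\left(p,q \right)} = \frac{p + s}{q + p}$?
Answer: $- \frac{587}{7} \approx -83.857$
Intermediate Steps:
$z{\left(p,q \right)} = \frac{-5 + p}{p + q}$ ($z{\left(p,q \right)} = \frac{p - 5}{q + p} = \frac{-5 + p}{p + q}$)
$C{\left(F,J \right)} = - \frac{2 F}{7}$ ($C{\left(F,J \right)} = F \frac{-5 + 3}{3 + 4} = F \frac{1}{7} \left(-2\right) = F \left(- \frac{2}{7}\right) = - \frac{2 F}{7}$)
$l{\left(B,t \right)} = -7 + B t$
$l{\left(2,H \right)} + 78 C{\left(3,6 \right)} = \left(-7 + 2 \left(-5\right)\right) + 78 \left(\left(- \frac{2}{7}\right) 3\right) = \left(-7 - 10\right) + 78 \left(- \frac{6}{7}\right) = -17 - \frac{468}{7} = - \frac{587}{7}$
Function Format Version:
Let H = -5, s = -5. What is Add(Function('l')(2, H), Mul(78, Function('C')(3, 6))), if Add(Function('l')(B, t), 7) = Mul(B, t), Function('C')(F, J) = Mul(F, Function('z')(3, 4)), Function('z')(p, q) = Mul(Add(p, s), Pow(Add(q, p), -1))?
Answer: Rational(-587, 7) ≈ -83.857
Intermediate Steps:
Function('z')(p, q) = Mul(Pow(Add(p, q), -1), Add(-5, p)) (Function('z')(p, q) = Mul(Add(p, -5), Pow(Add(q, p), -1)) = Mul(Add(-5, p), Pow(Add(p, q), -1)) = Mul(Pow(Add(p, q), -1), Add(-5, p)))
Function('C')(F, J) = Mul(Rational(-2, 7), F) (Function('C')(F, J) = Mul(F, Mul(Pow(Add(3, 4), -1), Add(-5, 3))) = Mul(F, Mul(Pow(7, -1), -2)) = Mul(F, Mul(Rational(1, 7), -2)) = Mul(F, Rational(-2, 7)) = Mul(Rational(-2, 7), F))
Function('l')(B, t) = Add(-7, Mul(B, t))
Add(Function('l')(2, H), Mul(78, Function('C')(3, 6))) = Add(Add(-7, Mul(2, -5)), Mul(78, Mul(Rational(-2, 7), 3))) = Add(Add(-7, -10), Mul(78, Rational(-6, 7))) = Add(-17, Rational(-468, 7)) = Rational(-587, 7)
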